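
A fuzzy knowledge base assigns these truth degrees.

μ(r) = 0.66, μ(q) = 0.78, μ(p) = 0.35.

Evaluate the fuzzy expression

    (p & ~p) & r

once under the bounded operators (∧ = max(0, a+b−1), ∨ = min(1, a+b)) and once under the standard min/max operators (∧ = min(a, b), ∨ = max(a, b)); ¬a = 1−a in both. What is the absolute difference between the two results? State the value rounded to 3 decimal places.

Under bounded:
  ~p = 1 − 0.35 = 0.65
  p & ~p = max(0, a+b−1) on (0.35, 0.65) = 0.00
  (p & ~p) & r = max(0, a+b−1) on (0.00, 0.66) = 0.00
  → value = 0.0000
Under standard min/max:
  ~p = 1 − 0.35 = 0.65
  p & ~p = min(a, b) on (0.35, 0.65) = 0.35
  (p & ~p) & r = min(a, b) on (0.35, 0.66) = 0.35
  → value = 0.3500
|0.0000 − 0.3500| = 0.350

0.350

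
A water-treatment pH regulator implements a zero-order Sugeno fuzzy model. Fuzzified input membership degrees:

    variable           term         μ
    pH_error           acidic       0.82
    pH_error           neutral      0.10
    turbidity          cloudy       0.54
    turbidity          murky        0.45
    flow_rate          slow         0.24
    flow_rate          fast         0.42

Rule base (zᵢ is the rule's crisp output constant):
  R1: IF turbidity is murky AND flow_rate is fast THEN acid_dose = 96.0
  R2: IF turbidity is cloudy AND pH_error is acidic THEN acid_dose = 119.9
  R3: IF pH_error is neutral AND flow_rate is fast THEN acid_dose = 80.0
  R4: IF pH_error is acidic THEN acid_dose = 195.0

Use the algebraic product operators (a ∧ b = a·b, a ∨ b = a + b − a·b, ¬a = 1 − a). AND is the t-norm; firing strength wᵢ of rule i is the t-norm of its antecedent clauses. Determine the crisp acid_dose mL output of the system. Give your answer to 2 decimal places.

156.98

R1 (z=96.0): murky=0.45, fast=0.42; AND[a·b] → w = 0.1890
R2 (z=119.9): cloudy=0.54, acidic=0.82; AND[a·b] → w = 0.4428
R3 (z=80.0): neutral=0.10, fast=0.42; AND[a·b] → w = 0.0420
R4 (z=195.0): acidic=0.82 → w = 0.8200
Weighted average = (0.1890·96.0 + 0.4428·119.9 + 0.0420·80.0 + 0.8200·195.0) / (0.1890 + 0.4428 + 0.0420 + 0.8200)
  = 234.4957 / 1.4938 = 156.98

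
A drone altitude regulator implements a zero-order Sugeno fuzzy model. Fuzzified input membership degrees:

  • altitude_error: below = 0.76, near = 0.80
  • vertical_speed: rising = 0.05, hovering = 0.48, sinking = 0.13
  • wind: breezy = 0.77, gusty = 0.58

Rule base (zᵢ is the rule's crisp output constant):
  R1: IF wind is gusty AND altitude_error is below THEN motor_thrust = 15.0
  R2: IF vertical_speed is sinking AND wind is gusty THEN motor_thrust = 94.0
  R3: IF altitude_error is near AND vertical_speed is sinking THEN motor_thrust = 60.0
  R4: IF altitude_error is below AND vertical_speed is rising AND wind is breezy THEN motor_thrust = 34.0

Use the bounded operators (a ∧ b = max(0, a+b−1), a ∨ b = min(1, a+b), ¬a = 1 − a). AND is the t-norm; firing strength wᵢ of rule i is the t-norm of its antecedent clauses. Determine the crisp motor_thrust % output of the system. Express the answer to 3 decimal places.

R1 (z=15.0): gusty=0.58, below=0.76; AND[max(0, a+b−1)] → w = 0.34
R2 (z=94.0): sinking=0.13, gusty=0.58; AND[max(0, a+b−1)] → w = 0.00
R3 (z=60.0): near=0.80, sinking=0.13; AND[max(0, a+b−1)] → w = 0.00
R4 (z=34.0): below=0.76, rising=0.05, breezy=0.77; AND[max(0, a+b−1)] → w = 0.00
Weighted average = (0.34·15.0 + 0.00·94.0 + 0.00·60.0 + 0.00·34.0) / (0.34 + 0.00 + 0.00 + 0.00)
  = 5.1000 / 0.3400 = 15.000

15.000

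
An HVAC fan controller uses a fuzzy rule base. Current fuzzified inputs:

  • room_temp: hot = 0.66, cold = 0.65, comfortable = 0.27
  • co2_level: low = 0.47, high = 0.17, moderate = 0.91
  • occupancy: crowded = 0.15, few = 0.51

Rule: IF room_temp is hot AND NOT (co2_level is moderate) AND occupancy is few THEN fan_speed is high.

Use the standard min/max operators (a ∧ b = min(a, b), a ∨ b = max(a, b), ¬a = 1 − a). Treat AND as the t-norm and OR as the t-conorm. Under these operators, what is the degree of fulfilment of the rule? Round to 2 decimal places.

firing strength: hot=0.66, ¬moderate=1−0.91=0.09, few=0.51; AND[min(a, b)] → w = 0.09

0.09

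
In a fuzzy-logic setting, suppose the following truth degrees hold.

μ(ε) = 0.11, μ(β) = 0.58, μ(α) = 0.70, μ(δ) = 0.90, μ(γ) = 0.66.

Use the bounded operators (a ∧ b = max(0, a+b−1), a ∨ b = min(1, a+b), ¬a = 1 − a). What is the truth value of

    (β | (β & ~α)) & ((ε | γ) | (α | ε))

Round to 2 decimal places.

~α = 1 − 0.70 = 0.30
β & ~α = max(0, a+b−1) on (0.58, 0.30) = 0.00
β | (β & ~α) = min(1, a+b) on (0.58, 0.00) = 0.58
ε | γ = min(1, a+b) on (0.11, 0.66) = 0.77
α | ε = min(1, a+b) on (0.70, 0.11) = 0.81
(ε | γ) | (α | ε) = min(1, a+b) on (0.77, 0.81) = 1.00
(β | (β & ~α)) & ((ε | γ) | (α | ε)) = max(0, a+b−1) on (0.58, 1.00) = 0.58

0.58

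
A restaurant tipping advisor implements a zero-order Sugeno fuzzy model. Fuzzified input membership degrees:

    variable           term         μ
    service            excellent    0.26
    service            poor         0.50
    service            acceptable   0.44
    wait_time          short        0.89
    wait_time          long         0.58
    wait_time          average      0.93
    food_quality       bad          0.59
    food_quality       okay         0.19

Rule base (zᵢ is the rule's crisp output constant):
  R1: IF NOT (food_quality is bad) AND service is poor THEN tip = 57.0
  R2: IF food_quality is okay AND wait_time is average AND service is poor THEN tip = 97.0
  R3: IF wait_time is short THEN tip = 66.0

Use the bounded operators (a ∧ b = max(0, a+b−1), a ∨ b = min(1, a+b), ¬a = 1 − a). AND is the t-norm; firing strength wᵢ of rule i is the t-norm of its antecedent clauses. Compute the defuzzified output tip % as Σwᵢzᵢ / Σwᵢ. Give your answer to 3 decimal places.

66.000

R1 (z=57.0): ¬bad=1−0.59=0.41, poor=0.50; AND[max(0, a+b−1)] → w = 0.00
R2 (z=97.0): okay=0.19, average=0.93, poor=0.50; AND[max(0, a+b−1)] → w = 0.00
R3 (z=66.0): short=0.89 → w = 0.89
Weighted average = (0.00·57.0 + 0.00·97.0 + 0.89·66.0) / (0.00 + 0.00 + 0.89)
  = 58.7400 / 0.8900 = 66.000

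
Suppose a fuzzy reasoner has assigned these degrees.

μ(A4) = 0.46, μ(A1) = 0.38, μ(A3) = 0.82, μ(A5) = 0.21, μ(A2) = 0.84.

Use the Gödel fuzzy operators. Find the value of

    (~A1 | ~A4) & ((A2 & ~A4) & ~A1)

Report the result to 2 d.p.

0.54

~A1 = 1 − 0.38 = 0.62
~A4 = 1 − 0.46 = 0.54
~A1 | ~A4 = max(a, b) on (0.62, 0.54) = 0.62
~A4 = 1 − 0.46 = 0.54
A2 & ~A4 = min(a, b) on (0.84, 0.54) = 0.54
~A1 = 1 − 0.38 = 0.62
(A2 & ~A4) & ~A1 = min(a, b) on (0.54, 0.62) = 0.54
(~A1 | ~A4) & ((A2 & ~A4) & ~A1) = min(a, b) on (0.62, 0.54) = 0.54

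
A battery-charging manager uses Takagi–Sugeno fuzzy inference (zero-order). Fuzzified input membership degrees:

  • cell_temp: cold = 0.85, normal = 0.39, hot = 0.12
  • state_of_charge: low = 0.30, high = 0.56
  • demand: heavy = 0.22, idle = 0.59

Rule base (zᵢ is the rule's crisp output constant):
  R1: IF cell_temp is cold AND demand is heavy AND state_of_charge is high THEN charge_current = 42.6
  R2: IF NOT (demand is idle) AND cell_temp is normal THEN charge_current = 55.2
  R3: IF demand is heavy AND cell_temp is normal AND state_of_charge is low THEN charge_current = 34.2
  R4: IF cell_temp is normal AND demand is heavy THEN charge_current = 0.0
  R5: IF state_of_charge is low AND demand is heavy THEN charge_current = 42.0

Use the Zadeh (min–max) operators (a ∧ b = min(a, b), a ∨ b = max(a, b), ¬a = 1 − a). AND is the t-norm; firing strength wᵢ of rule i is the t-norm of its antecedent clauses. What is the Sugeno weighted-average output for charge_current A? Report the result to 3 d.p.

37.531

R1 (z=42.6): cold=0.85, heavy=0.22, high=0.56; AND[min(a, b)] → w = 0.22
R2 (z=55.2): ¬idle=1−0.59=0.41, normal=0.39; AND[min(a, b)] → w = 0.39
R3 (z=34.2): heavy=0.22, normal=0.39, low=0.30; AND[min(a, b)] → w = 0.22
R4 (z=0.0): normal=0.39, heavy=0.22; AND[min(a, b)] → w = 0.22
R5 (z=42.0): low=0.30, heavy=0.22; AND[min(a, b)] → w = 0.22
Weighted average = (0.22·42.6 + 0.39·55.2 + 0.22·34.2 + 0.22·0.0 + 0.22·42.0) / (0.22 + 0.39 + 0.22 + 0.22 + 0.22)
  = 47.6640 / 1.2700 = 37.531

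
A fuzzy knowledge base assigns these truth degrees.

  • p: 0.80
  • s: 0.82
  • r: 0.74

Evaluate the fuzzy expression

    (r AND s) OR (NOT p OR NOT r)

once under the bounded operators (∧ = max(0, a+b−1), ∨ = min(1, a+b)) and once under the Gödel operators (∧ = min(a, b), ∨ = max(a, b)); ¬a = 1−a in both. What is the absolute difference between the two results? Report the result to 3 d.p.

0.260

Under bounded:
  r AND s = max(0, a+b−1) on (0.74, 0.82) = 0.56
  NOT p = 1 − 0.80 = 0.20
  NOT r = 1 − 0.74 = 0.26
  NOT p OR NOT r = min(1, a+b) on (0.20, 0.26) = 0.46
  (r AND s) OR (NOT p OR NOT r) = min(1, a+b) on (0.56, 0.46) = 1.00
  → value = 1.0000
Under Gödel:
  r AND s = min(a, b) on (0.74, 0.82) = 0.74
  NOT p = 1 − 0.80 = 0.20
  NOT r = 1 − 0.74 = 0.26
  NOT p OR NOT r = max(a, b) on (0.20, 0.26) = 0.26
  (r AND s) OR (NOT p OR NOT r) = max(a, b) on (0.74, 0.26) = 0.74
  → value = 0.7400
|1.0000 − 0.7400| = 0.260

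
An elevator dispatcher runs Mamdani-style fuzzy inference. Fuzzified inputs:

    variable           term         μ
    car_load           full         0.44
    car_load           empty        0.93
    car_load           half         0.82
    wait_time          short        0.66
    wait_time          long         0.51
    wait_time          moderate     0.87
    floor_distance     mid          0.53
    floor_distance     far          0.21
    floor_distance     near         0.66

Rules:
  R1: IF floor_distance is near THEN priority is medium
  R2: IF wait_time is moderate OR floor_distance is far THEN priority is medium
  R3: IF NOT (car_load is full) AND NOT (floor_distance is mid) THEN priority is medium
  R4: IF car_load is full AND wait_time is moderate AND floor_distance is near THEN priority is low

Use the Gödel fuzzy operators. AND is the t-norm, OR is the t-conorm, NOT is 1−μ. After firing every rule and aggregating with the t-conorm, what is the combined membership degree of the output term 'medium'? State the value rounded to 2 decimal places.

0.87

R1: near=0.66 → w = 0.66
R2: moderate=0.87, far=0.21; OR[max(a, b)] → w = 0.87
R3: ¬full=1−0.44=0.56, ¬mid=1−0.53=0.47; AND[min(a, b)] → w = 0.47
R4: full=0.44, moderate=0.87, near=0.66; AND[min(a, b)] → w = 0.44
Rules with consequent 'medium': {R1, R2, R3} → strengths 0.66, 0.87, 0.47
Aggregate via t-conorm [max(a, b)]: 0.87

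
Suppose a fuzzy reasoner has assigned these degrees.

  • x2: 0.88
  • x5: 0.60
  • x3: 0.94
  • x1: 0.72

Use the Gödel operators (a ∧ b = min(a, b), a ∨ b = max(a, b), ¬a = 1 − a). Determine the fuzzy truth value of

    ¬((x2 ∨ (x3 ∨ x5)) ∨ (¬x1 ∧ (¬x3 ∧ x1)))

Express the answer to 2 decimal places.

0.06

x3 ∨ x5 = max(a, b) on (0.94, 0.60) = 0.94
x2 ∨ (x3 ∨ x5) = max(a, b) on (0.88, 0.94) = 0.94
¬x1 = 1 − 0.72 = 0.28
¬x3 = 1 − 0.94 = 0.06
¬x3 ∧ x1 = min(a, b) on (0.06, 0.72) = 0.06
¬x1 ∧ (¬x3 ∧ x1) = min(a, b) on (0.28, 0.06) = 0.06
(x2 ∨ (x3 ∨ x5)) ∨ (¬x1 ∧ (¬x3 ∧ x1)) = max(a, b) on (0.94, 0.06) = 0.94
¬((x2 ∨ (x3 ∨ x5)) ∨ (¬x1 ∧ (¬x3 ∧ x1))) = 1 − 0.94 = 0.06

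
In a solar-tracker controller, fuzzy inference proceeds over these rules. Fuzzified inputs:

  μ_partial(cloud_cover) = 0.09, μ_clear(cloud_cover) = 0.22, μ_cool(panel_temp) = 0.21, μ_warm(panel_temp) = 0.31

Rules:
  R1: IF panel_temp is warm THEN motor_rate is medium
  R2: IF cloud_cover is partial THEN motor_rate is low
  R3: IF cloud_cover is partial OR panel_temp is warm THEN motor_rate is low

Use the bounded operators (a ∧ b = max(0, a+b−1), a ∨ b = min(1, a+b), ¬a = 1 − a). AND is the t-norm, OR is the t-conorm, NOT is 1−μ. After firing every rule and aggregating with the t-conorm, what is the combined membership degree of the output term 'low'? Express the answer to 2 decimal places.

R1: warm=0.31 → w = 0.31
R2: partial=0.09 → w = 0.09
R3: partial=0.09, warm=0.31; OR[min(1, a+b)] → w = 0.40
Rules with consequent 'low': {R2, R3} → strengths 0.09, 0.40
Aggregate via t-conorm [min(1, a+b)]: 0.49

0.49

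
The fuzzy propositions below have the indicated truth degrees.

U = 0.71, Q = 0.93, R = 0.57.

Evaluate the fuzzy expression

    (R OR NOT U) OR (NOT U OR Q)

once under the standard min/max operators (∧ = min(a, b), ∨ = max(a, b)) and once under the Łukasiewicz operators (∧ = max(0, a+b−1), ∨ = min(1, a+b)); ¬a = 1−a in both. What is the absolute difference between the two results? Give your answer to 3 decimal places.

0.070

Under standard min/max:
  NOT U = 1 − 0.71 = 0.29
  R OR NOT U = max(a, b) on (0.57, 0.29) = 0.57
  NOT U = 1 − 0.71 = 0.29
  NOT U OR Q = max(a, b) on (0.29, 0.93) = 0.93
  (R OR NOT U) OR (NOT U OR Q) = max(a, b) on (0.57, 0.93) = 0.93
  → value = 0.9300
Under Łukasiewicz:
  NOT U = 1 − 0.71 = 0.29
  R OR NOT U = min(1, a+b) on (0.57, 0.29) = 0.86
  NOT U = 1 − 0.71 = 0.29
  NOT U OR Q = min(1, a+b) on (0.29, 0.93) = 1.00
  (R OR NOT U) OR (NOT U OR Q) = min(1, a+b) on (0.86, 1.00) = 1.00
  → value = 1.0000
|0.9300 − 1.0000| = 0.070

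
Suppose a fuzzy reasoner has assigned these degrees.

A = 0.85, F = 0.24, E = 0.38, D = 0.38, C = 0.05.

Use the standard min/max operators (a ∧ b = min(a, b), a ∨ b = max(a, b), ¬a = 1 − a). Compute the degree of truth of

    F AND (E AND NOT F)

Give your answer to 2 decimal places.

0.24

NOT F = 1 − 0.24 = 0.76
E AND NOT F = min(a, b) on (0.38, 0.76) = 0.38
F AND (E AND NOT F) = min(a, b) on (0.24, 0.38) = 0.24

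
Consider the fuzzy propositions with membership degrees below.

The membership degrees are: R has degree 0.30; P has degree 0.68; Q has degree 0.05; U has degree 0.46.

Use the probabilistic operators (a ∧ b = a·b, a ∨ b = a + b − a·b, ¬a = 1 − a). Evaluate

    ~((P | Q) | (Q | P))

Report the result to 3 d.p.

P | Q = a + b − a·b on (0.6800, 0.0500) = 0.6960
Q | P = a + b − a·b on (0.0500, 0.6800) = 0.6960
(P | Q) | (Q | P) = a + b − a·b on (0.6960, 0.6960) = 0.9076
~((P | Q) | (Q | P)) = 1 − 0.9076 = 0.0924

0.092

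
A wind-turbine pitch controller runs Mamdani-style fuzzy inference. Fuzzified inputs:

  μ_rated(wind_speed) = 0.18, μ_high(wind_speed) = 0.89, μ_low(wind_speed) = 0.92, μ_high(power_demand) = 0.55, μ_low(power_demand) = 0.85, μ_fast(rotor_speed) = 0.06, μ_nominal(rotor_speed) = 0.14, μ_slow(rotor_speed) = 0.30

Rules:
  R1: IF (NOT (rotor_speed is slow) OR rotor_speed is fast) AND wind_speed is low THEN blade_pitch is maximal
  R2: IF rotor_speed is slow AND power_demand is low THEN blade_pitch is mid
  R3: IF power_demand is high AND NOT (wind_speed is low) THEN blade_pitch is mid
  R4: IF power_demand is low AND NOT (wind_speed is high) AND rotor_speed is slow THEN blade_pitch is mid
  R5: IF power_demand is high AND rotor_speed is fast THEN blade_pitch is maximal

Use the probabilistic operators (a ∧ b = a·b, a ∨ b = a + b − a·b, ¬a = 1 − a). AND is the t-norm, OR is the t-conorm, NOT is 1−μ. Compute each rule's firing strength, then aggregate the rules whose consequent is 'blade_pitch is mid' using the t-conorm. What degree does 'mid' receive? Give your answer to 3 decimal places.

R1: (¬slow=1−0.30=0.70 OR fast=0.06) = 0.7180; AND[a·b] with low=0.92 → w = 0.6606
R2: slow=0.30, low=0.85; AND[a·b] → w = 0.2550
R3: high=0.55, ¬low=1−0.92=0.08; AND[a·b] → w = 0.0440
R4: low=0.85, ¬high=1−0.89=0.11, slow=0.30; AND[a·b] → w = 0.0280
R5: high=0.55, fast=0.06; AND[a·b] → w = 0.0330
Rules with consequent 'mid': {R2, R3, R4} → strengths 0.2550, 0.0440, 0.0280
Aggregate via t-conorm [a + b − a·b]: 0.3078

0.308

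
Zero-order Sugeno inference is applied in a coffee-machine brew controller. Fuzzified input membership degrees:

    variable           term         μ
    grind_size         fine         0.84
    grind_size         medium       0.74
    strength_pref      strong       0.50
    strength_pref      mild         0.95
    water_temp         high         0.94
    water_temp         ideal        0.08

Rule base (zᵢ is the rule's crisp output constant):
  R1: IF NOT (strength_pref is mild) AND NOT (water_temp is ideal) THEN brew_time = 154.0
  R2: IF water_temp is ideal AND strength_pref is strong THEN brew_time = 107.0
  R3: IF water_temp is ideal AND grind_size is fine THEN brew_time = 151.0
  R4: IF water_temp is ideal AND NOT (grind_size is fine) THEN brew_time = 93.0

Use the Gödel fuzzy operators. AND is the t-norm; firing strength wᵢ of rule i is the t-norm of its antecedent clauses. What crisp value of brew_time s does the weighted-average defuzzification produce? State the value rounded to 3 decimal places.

R1 (z=154.0): ¬mild=1−0.95=0.05, ¬ideal=1−0.08=0.92; AND[min(a, b)] → w = 0.05
R2 (z=107.0): ideal=0.08, strong=0.50; AND[min(a, b)] → w = 0.08
R3 (z=151.0): ideal=0.08, fine=0.84; AND[min(a, b)] → w = 0.08
R4 (z=93.0): ideal=0.08, ¬fine=1−0.84=0.16; AND[min(a, b)] → w = 0.08
Weighted average = (0.05·154.0 + 0.08·107.0 + 0.08·151.0 + 0.08·93.0) / (0.05 + 0.08 + 0.08 + 0.08)
  = 35.7800 / 0.2900 = 123.379

123.379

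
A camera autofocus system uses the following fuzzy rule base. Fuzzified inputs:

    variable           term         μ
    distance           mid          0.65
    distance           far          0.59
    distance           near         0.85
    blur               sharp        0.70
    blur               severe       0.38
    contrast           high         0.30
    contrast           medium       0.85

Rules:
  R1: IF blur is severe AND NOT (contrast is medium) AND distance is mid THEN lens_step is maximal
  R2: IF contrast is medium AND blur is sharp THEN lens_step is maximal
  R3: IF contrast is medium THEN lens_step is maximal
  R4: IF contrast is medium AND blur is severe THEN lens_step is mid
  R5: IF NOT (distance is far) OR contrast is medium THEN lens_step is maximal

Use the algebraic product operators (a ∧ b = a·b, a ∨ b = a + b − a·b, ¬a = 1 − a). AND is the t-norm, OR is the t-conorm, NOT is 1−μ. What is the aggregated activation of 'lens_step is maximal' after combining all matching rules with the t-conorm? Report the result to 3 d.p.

R1: severe=0.38, ¬medium=1−0.85=0.15, mid=0.65; AND[a·b] → w = 0.0371
R2: medium=0.85, sharp=0.70; AND[a·b] → w = 0.5950
R3: medium=0.85 → w = 0.8500
R4: medium=0.85, severe=0.38; AND[a·b] → w = 0.3230
R5: ¬far=1−0.59=0.41, medium=0.85; OR[a + b − a·b] → w = 0.9115
Rules with consequent 'maximal': {R1, R2, R3, R5} → strengths 0.0371, 0.5950, 0.8500, 0.9115
Aggregate via t-conorm [a + b − a·b]: 0.9948

0.995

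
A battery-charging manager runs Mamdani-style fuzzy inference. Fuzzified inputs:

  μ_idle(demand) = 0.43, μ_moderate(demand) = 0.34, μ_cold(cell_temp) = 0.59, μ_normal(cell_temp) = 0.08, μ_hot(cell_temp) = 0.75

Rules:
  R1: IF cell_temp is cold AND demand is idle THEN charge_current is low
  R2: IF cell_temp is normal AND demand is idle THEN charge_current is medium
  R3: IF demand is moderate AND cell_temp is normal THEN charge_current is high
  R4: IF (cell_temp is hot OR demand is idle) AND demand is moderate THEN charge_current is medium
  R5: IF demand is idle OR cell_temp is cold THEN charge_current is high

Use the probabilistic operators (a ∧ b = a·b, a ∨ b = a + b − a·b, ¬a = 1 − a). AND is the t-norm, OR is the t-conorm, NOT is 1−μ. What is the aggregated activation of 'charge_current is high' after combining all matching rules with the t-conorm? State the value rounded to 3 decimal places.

0.773

R1: cold=0.59, idle=0.43; AND[a·b] → w = 0.2537
R2: normal=0.08, idle=0.43; AND[a·b] → w = 0.0344
R3: moderate=0.34, normal=0.08; AND[a·b] → w = 0.0272
R4: (hot=0.75 OR idle=0.43) = 0.8575; AND[a·b] with moderate=0.34 → w = 0.2915
R5: idle=0.43, cold=0.59; OR[a + b − a·b] → w = 0.7663
Rules with consequent 'high': {R3, R5} → strengths 0.0272, 0.7663
Aggregate via t-conorm [a + b − a·b]: 0.7727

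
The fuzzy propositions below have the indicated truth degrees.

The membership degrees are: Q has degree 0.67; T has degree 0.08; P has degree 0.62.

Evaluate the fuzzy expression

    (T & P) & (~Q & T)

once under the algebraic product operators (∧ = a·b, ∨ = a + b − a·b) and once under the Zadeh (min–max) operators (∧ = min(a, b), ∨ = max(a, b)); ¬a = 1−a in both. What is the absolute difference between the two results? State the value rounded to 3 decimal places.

Under algebraic product:
  T & P = a·b on (0.0800, 0.6200) = 0.0496
  ~Q = 1 − 0.6700 = 0.3300
  ~Q & T = a·b on (0.3300, 0.0800) = 0.0264
  (T & P) & (~Q & T) = a·b on (0.0496, 0.0264) = 0.0013
  → value = 0.0013
Under Zadeh (min–max):
  T & P = min(a, b) on (0.08, 0.62) = 0.08
  ~Q = 1 − 0.67 = 0.33
  ~Q & T = min(a, b) on (0.33, 0.08) = 0.08
  (T & P) & (~Q & T) = min(a, b) on (0.08, 0.08) = 0.08
  → value = 0.0800
|0.0013 − 0.0800| = 0.079

0.079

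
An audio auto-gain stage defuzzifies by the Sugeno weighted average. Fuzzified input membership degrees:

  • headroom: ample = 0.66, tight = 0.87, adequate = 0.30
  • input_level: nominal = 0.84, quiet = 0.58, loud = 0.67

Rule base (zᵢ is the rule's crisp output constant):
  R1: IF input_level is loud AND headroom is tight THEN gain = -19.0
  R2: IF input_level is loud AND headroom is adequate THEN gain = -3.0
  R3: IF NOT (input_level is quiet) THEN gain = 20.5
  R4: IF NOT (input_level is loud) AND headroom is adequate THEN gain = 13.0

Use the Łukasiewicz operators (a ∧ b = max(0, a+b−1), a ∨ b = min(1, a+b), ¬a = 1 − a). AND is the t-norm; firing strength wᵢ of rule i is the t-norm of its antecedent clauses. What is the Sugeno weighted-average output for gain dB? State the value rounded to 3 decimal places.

R1 (z=-19.0): loud=0.67, tight=0.87; AND[max(0, a+b−1)] → w = 0.54
R2 (z=-3.0): loud=0.67, adequate=0.30; AND[max(0, a+b−1)] → w = 0.00
R3 (z=20.5): ¬quiet=1−0.58=0.42 → w = 0.42
R4 (z=13.0): ¬loud=1−0.67=0.33, adequate=0.30; AND[max(0, a+b−1)] → w = 0.00
Weighted average = (0.54·-19.0 + 0.00·-3.0 + 0.42·20.5 + 0.00·13.0) / (0.54 + 0.00 + 0.42 + 0.00)
  = -1.6500 / 0.9600 = -1.719

-1.719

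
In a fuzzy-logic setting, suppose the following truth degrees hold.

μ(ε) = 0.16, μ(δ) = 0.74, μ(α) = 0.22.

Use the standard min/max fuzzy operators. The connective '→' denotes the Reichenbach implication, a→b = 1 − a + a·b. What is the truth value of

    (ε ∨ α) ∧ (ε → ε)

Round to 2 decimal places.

0.22

ε ∨ α = max(a, b) on (0.16, 0.22) = 0.22
ε → ε  [Reichenbach: 1 − a + a·b] with a=0.16, b=0.16 → 0.87
(ε ∨ α) ∧ (ε → ε) = min(a, b) on (0.22, 0.87) = 0.22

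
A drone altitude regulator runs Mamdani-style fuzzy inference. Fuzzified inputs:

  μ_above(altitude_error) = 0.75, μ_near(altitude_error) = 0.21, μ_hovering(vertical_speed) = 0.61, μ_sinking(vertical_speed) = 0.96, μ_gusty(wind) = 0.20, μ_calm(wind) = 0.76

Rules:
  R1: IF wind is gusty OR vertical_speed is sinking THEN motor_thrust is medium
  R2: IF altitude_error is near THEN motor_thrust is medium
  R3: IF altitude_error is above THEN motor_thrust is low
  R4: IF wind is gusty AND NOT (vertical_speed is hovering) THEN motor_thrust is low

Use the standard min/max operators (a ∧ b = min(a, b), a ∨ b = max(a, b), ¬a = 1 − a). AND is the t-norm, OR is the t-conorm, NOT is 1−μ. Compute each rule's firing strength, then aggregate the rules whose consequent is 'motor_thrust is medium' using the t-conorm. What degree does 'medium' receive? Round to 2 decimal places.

0.96

R1: gusty=0.20, sinking=0.96; OR[max(a, b)] → w = 0.96
R2: near=0.21 → w = 0.21
R3: above=0.75 → w = 0.75
R4: gusty=0.20, ¬hovering=1−0.61=0.39; AND[min(a, b)] → w = 0.20
Rules with consequent 'medium': {R1, R2} → strengths 0.96, 0.21
Aggregate via t-conorm [max(a, b)]: 0.96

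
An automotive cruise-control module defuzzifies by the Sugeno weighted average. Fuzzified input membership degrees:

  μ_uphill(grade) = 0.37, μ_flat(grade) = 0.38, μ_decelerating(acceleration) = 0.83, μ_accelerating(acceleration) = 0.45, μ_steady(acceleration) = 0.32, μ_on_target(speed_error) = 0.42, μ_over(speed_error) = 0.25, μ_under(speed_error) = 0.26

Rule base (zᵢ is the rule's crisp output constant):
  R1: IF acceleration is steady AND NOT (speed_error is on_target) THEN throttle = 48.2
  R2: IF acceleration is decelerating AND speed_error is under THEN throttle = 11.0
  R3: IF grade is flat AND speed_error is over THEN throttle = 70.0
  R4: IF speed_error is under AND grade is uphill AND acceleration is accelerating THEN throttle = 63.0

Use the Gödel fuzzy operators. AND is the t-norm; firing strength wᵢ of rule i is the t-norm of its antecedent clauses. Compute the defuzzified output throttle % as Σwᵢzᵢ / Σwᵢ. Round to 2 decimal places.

R1 (z=48.2): steady=0.32, ¬on_target=1−0.42=0.58; AND[min(a, b)] → w = 0.32
R2 (z=11.0): decelerating=0.83, under=0.26; AND[min(a, b)] → w = 0.26
R3 (z=70.0): flat=0.38, over=0.25; AND[min(a, b)] → w = 0.25
R4 (z=63.0): under=0.26, uphill=0.37, accelerating=0.45; AND[min(a, b)] → w = 0.26
Weighted average = (0.32·48.2 + 0.26·11.0 + 0.25·70.0 + 0.26·63.0) / (0.32 + 0.26 + 0.25 + 0.26)
  = 52.1640 / 1.0900 = 47.86

47.86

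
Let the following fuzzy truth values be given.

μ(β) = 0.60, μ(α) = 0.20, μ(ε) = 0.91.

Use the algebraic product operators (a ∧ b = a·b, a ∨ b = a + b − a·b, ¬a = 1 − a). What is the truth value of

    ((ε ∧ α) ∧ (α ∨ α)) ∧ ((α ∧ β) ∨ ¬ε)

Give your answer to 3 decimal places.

0.013

ε ∧ α = a·b on (0.9100, 0.2000) = 0.1820
α ∨ α = a + b − a·b on (0.2000, 0.2000) = 0.3600
(ε ∧ α) ∧ (α ∨ α) = a·b on (0.1820, 0.3600) = 0.0655
α ∧ β = a·b on (0.2000, 0.6000) = 0.1200
¬ε = 1 − 0.9100 = 0.0900
(α ∧ β) ∨ ¬ε = a + b − a·b on (0.1200, 0.0900) = 0.1992
((ε ∧ α) ∧ (α ∨ α)) ∧ ((α ∧ β) ∨ ¬ε) = a·b on (0.0655, 0.1992) = 0.0131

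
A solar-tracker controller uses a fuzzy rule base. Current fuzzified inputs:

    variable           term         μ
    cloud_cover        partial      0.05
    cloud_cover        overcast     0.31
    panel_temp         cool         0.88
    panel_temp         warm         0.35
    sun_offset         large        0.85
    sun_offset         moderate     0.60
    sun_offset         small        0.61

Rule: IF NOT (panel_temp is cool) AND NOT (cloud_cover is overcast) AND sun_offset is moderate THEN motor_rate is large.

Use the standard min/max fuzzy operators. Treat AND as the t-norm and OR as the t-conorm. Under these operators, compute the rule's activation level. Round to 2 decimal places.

0.12

firing strength: ¬cool=1−0.88=0.12, ¬overcast=1−0.31=0.69, moderate=0.60; AND[min(a, b)] → w = 0.12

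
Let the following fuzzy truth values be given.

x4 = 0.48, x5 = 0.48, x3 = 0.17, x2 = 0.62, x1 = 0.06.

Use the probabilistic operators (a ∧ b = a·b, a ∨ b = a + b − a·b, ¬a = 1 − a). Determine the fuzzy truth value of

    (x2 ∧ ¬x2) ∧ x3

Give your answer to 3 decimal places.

0.040

¬x2 = 1 − 0.6200 = 0.3800
x2 ∧ ¬x2 = a·b on (0.6200, 0.3800) = 0.2356
(x2 ∧ ¬x2) ∧ x3 = a·b on (0.2356, 0.1700) = 0.0401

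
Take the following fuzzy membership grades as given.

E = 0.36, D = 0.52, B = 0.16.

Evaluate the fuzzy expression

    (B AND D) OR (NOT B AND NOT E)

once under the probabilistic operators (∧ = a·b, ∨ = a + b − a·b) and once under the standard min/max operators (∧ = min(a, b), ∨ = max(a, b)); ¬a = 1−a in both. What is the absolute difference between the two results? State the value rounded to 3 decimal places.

Under probabilistic:
  B AND D = a·b on (0.1600, 0.5200) = 0.0832
  NOT B = 1 − 0.1600 = 0.8400
  NOT E = 1 − 0.3600 = 0.6400
  NOT B AND NOT E = a·b on (0.8400, 0.6400) = 0.5376
  (B AND D) OR (NOT B AND NOT E) = a + b − a·b on (0.0832, 0.5376) = 0.5761
  → value = 0.5761
Under standard min/max:
  B AND D = min(a, b) on (0.16, 0.52) = 0.16
  NOT B = 1 − 0.16 = 0.84
  NOT E = 1 − 0.36 = 0.64
  NOT B AND NOT E = min(a, b) on (0.84, 0.64) = 0.64
  (B AND D) OR (NOT B AND NOT E) = max(a, b) on (0.16, 0.64) = 0.64
  → value = 0.6400
|0.5761 − 0.6400| = 0.064

0.064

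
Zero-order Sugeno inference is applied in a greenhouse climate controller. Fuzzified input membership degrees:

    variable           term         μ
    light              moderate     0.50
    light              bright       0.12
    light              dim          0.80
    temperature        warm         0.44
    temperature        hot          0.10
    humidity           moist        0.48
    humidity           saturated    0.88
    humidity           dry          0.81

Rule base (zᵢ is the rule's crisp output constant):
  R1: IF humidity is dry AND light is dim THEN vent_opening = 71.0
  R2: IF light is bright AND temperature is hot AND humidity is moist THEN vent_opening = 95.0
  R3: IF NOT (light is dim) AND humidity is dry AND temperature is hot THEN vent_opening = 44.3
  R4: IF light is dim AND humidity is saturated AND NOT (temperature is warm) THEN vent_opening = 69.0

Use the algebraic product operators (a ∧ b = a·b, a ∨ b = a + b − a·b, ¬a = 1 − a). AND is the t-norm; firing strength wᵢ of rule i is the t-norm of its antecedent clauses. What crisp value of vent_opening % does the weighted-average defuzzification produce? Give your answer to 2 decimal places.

R1 (z=71.0): dry=0.81, dim=0.80; AND[a·b] → w = 0.6480
R2 (z=95.0): bright=0.12, hot=0.10, moist=0.48; AND[a·b] → w = 0.0058
R3 (z=44.3): ¬dim=1−0.80=0.20, dry=0.81, hot=0.10; AND[a·b] → w = 0.0162
R4 (z=69.0): dim=0.80, saturated=0.88, ¬warm=1−0.44=0.56; AND[a·b] → w = 0.3942
Weighted average = (0.6480·71.0 + 0.0058·95.0 + 0.0162·44.3 + 0.3942·69.0) / (0.6480 + 0.0058 + 0.0162 + 0.3942)
  = 74.4754 / 1.0642 = 69.98

69.98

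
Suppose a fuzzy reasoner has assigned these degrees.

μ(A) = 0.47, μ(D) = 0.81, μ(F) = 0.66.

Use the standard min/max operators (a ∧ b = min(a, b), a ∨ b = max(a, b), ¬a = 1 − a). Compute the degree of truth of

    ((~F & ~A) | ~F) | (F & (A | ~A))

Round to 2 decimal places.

0.53

~F = 1 − 0.66 = 0.34
~A = 1 − 0.47 = 0.53
~F & ~A = min(a, b) on (0.34, 0.53) = 0.34
~F = 1 − 0.66 = 0.34
(~F & ~A) | ~F = max(a, b) on (0.34, 0.34) = 0.34
~A = 1 − 0.47 = 0.53
A | ~A = max(a, b) on (0.47, 0.53) = 0.53
F & (A | ~A) = min(a, b) on (0.66, 0.53) = 0.53
((~F & ~A) | ~F) | (F & (A | ~A)) = max(a, b) on (0.34, 0.53) = 0.53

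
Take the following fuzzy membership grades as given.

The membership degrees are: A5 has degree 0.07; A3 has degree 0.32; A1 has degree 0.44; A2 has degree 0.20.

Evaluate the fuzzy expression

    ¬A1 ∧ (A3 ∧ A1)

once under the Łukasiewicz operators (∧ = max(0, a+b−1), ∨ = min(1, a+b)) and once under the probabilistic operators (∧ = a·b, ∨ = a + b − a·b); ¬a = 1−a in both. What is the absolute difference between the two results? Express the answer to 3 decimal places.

0.079

Under Łukasiewicz:
  ¬A1 = 1 − 0.44 = 0.56
  A3 ∧ A1 = max(0, a+b−1) on (0.32, 0.44) = 0.00
  ¬A1 ∧ (A3 ∧ A1) = max(0, a+b−1) on (0.56, 0.00) = 0.00
  → value = 0.0000
Under probabilistic:
  ¬A1 = 1 − 0.4400 = 0.5600
  A3 ∧ A1 = a·b on (0.3200, 0.4400) = 0.1408
  ¬A1 ∧ (A3 ∧ A1) = a·b on (0.5600, 0.1408) = 0.0788
  → value = 0.0788
|0.0000 − 0.0788| = 0.079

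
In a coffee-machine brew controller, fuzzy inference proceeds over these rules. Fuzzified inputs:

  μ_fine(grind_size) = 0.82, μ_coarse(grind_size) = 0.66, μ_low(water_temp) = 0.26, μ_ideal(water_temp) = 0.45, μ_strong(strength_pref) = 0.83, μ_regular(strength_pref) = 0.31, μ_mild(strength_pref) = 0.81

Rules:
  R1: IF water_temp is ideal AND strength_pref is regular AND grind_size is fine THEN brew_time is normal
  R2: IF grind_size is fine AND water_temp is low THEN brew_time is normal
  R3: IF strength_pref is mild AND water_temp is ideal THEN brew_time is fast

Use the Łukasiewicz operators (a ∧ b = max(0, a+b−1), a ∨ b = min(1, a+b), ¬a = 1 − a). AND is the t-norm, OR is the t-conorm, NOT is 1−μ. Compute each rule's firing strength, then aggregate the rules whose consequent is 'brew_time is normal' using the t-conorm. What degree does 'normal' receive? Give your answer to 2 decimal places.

0.08

R1: ideal=0.45, regular=0.31, fine=0.82; AND[max(0, a+b−1)] → w = 0.00
R2: fine=0.82, low=0.26; AND[max(0, a+b−1)] → w = 0.08
R3: mild=0.81, ideal=0.45; AND[max(0, a+b−1)] → w = 0.26
Rules with consequent 'normal': {R1, R2} → strengths 0.00, 0.08
Aggregate via t-conorm [min(1, a+b)]: 0.08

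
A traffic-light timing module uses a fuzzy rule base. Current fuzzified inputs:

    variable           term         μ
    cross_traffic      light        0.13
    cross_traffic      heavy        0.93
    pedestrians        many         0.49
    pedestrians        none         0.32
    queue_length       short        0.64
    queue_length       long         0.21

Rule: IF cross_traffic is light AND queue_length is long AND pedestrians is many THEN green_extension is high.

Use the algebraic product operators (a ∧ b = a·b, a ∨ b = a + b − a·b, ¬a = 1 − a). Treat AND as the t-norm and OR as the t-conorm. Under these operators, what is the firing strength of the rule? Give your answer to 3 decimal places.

0.013

firing strength: light=0.13, long=0.21, many=0.49; AND[a·b] → w = 0.0134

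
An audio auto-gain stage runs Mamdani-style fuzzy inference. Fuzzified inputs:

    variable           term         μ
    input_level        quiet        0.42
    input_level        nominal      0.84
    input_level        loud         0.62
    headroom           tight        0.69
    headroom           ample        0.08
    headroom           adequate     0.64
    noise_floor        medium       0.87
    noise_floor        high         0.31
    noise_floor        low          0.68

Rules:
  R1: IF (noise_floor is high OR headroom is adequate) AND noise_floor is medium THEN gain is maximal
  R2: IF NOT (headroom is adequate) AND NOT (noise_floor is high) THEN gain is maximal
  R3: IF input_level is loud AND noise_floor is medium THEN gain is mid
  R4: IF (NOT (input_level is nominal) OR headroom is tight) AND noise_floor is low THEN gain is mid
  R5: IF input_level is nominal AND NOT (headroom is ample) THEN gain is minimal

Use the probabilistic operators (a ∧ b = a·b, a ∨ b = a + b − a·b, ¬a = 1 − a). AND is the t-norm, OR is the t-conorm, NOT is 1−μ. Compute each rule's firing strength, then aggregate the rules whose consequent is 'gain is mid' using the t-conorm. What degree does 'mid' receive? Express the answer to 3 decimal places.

0.771

R1: (high=0.31 OR adequate=0.64) = 0.7516; AND[a·b] with medium=0.87 → w = 0.6539
R2: ¬adequate=1−0.64=0.36, ¬high=1−0.31=0.69; AND[a·b] → w = 0.2484
R3: loud=0.62, medium=0.87; AND[a·b] → w = 0.5394
R4: (¬nominal=1−0.84=0.16 OR tight=0.69) = 0.7396; AND[a·b] with low=0.68 → w = 0.5029
R5: nominal=0.84, ¬ample=1−0.08=0.92; AND[a·b] → w = 0.7728
Rules with consequent 'mid': {R3, R4} → strengths 0.5394, 0.5029
Aggregate via t-conorm [a + b − a·b]: 0.7710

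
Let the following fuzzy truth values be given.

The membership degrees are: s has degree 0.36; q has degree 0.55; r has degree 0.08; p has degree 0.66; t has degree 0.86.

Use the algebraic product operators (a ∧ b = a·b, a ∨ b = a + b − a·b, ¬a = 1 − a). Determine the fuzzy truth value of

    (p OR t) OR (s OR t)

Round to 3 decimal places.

0.996

p OR t = a + b − a·b on (0.6600, 0.8600) = 0.9524
s OR t = a + b − a·b on (0.3600, 0.8600) = 0.9104
(p OR t) OR (s OR t) = a + b − a·b on (0.9524, 0.9104) = 0.9957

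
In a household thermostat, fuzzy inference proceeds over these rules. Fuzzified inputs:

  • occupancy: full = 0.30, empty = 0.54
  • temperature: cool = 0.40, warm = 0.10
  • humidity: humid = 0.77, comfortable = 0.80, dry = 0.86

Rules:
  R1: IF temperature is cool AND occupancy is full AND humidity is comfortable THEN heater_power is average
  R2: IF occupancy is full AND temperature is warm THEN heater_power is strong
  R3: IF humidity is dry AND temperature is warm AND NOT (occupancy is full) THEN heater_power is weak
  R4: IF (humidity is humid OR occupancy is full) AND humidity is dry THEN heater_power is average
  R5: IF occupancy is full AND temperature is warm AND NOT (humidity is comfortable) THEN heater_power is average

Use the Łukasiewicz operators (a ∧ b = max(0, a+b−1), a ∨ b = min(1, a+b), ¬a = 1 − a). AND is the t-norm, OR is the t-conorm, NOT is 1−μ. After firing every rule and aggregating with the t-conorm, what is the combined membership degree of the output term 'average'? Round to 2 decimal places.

0.86

R1: cool=0.40, full=0.30, comfortable=0.80; AND[max(0, a+b−1)] → w = 0.00
R2: full=0.30, warm=0.10; AND[max(0, a+b−1)] → w = 0.00
R3: dry=0.86, warm=0.10, ¬full=1−0.30=0.70; AND[max(0, a+b−1)] → w = 0.00
R4: (humid=0.77 OR full=0.30) = 1.00; AND[max(0, a+b−1)] with dry=0.86 → w = 0.86
R5: full=0.30, warm=0.10, ¬comfortable=1−0.80=0.20; AND[max(0, a+b−1)] → w = 0.00
Rules with consequent 'average': {R1, R4, R5} → strengths 0.00, 0.86, 0.00
Aggregate via t-conorm [min(1, a+b)]: 0.86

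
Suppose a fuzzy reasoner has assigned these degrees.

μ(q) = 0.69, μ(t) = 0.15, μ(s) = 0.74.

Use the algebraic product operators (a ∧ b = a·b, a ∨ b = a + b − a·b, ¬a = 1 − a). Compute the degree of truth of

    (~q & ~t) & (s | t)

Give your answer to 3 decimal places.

~q = 1 − 0.6900 = 0.3100
~t = 1 − 0.1500 = 0.8500
~q & ~t = a·b on (0.3100, 0.8500) = 0.2635
s | t = a + b − a·b on (0.7400, 0.1500) = 0.7790
(~q & ~t) & (s | t) = a·b on (0.2635, 0.7790) = 0.2053

0.205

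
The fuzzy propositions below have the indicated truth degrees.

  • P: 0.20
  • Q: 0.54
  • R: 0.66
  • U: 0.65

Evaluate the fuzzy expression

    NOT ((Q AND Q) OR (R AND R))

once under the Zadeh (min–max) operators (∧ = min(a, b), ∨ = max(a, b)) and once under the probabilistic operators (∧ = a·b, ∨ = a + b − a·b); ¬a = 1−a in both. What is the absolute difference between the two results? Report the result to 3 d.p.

Under Zadeh (min–max):
  Q AND Q = min(a, b) on (0.54, 0.54) = 0.54
  R AND R = min(a, b) on (0.66, 0.66) = 0.66
  (Q AND Q) OR (R AND R) = max(a, b) on (0.54, 0.66) = 0.66
  NOT ((Q AND Q) OR (R AND R)) = 1 − 0.66 = 0.34
  → value = 0.3400
Under probabilistic:
  Q AND Q = a·b on (0.5400, 0.5400) = 0.2916
  R AND R = a·b on (0.6600, 0.6600) = 0.4356
  (Q AND Q) OR (R AND R) = a + b − a·b on (0.2916, 0.4356) = 0.6002
  NOT ((Q AND Q) OR (R AND R)) = 1 − 0.6002 = 0.3998
  → value = 0.3998
|0.3400 − 0.3998| = 0.060

0.060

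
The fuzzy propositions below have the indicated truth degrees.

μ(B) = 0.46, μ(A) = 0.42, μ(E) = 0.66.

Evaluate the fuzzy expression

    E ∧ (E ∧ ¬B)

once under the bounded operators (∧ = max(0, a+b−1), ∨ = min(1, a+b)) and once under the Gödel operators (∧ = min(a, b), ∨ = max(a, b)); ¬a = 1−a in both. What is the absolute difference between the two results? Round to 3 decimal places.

Under bounded:
  ¬B = 1 − 0.46 = 0.54
  E ∧ ¬B = max(0, a+b−1) on (0.66, 0.54) = 0.20
  E ∧ (E ∧ ¬B) = max(0, a+b−1) on (0.66, 0.20) = 0.00
  → value = 0.0000
Under Gödel:
  ¬B = 1 − 0.46 = 0.54
  E ∧ ¬B = min(a, b) on (0.66, 0.54) = 0.54
  E ∧ (E ∧ ¬B) = min(a, b) on (0.66, 0.54) = 0.54
  → value = 0.5400
|0.0000 − 0.5400| = 0.540

0.540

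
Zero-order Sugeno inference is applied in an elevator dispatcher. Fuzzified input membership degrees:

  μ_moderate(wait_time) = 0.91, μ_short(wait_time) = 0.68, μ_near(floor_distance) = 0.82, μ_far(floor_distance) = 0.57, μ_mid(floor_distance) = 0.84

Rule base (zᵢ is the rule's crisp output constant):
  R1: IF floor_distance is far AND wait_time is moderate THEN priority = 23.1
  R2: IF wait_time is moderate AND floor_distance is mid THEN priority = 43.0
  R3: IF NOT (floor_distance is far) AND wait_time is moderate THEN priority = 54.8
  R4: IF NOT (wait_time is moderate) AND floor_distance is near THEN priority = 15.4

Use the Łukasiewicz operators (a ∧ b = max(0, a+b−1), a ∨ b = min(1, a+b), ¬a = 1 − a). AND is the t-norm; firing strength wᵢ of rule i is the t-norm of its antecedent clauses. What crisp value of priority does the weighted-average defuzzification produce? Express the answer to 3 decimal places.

39.471

R1 (z=23.1): far=0.57, moderate=0.91; AND[max(0, a+b−1)] → w = 0.48
R2 (z=43.0): moderate=0.91, mid=0.84; AND[max(0, a+b−1)] → w = 0.75
R3 (z=54.8): ¬far=1−0.57=0.43, moderate=0.91; AND[max(0, a+b−1)] → w = 0.34
R4 (z=15.4): ¬moderate=1−0.91=0.09, near=0.82; AND[max(0, a+b−1)] → w = 0.00
Weighted average = (0.48·23.1 + 0.75·43.0 + 0.34·54.8 + 0.00·15.4) / (0.48 + 0.75 + 0.34 + 0.00)
  = 61.9700 / 1.5700 = 39.471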